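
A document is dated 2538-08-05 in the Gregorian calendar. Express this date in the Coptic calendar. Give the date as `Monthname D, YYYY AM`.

Julian Day Number of the source date = 2648262.
Converting JDN 2648262 to the Coptic calendar gives 25 Epip 2254 AM.

Epip 25, 2254 AM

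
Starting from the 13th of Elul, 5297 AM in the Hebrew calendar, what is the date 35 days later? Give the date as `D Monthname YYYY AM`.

19 Tishrei 5298 AM

JDN of the 13th of Elul, 5297 AM = 2282679.
2282679 + 35 = 2282714.
JDN 2282714 in the Hebrew calendar is 19 Tishrei 5298 AM.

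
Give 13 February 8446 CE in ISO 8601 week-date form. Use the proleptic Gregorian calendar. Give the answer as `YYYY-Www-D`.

The weekday is Tuesday (ISO weekday 2).
That Tuesday belongs to ISO week 7 of ISO year 8446.

8446-W07-2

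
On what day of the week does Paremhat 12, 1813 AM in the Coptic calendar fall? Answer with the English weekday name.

In the Gregorian calendar this is 21 March 2097 (JDN 2487054).
Since JDN mod 7 = 3 (0 = Monday), the day is Thursday.

Thursday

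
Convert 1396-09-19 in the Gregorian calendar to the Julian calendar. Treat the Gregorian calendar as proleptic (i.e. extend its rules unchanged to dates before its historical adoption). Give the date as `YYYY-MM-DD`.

For dates in this range the Gregorian date is 8 days ahead of the Julian.
19 September 1396 Gregorian − 8 days → 11 September 1396 Julian.

1396-09-11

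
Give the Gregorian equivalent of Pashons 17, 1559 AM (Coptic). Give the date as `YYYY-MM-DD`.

1843-05-24

Both dates share Julian Day Number 2394345; in the Gregorian calendar that is 24 May 1843 CE.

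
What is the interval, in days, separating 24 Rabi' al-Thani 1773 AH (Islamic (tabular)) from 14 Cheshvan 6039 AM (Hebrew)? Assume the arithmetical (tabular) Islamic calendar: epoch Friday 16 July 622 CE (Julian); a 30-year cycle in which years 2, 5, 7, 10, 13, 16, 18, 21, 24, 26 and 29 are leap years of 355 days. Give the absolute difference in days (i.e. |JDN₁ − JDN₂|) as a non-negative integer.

JDN of the first date = 2576490.
JDN of the second date = 2553387.
|2553387 − 2576490| = 23103.

23103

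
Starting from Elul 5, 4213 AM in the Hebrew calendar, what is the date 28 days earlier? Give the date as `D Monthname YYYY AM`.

7 Av 4213 AM

The starting date is JDN 1886753; 1886753 − 28 = 1886725.
JDN 1886725 corresponds to 7 Av 4213 AM.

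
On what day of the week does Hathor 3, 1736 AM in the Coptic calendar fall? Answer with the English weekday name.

Wednesday

This is JDN 2458801 (13 November 2019 Gregorian).
JDN 2458801 mod 7 = 2, and JDN 0 was a Monday, so this is a Wednesday.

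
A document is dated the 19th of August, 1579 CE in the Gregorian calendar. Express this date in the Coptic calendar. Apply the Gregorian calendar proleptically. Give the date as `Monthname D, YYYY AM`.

Mesori 16, 1295 AM

Julian Day Number of the source date = 2298008.
Converting JDN 2298008 to the Coptic calendar gives 16 Mesori 1295 AM.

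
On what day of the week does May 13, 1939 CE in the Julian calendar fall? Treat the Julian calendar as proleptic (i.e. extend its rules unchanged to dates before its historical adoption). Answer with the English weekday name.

Friday

Equivalently 26 May 1939 Gregorian, JDN 2429410.
JDN 2429410 mod 7 = 4, and JDN 0 was a Monday, so this is a Friday.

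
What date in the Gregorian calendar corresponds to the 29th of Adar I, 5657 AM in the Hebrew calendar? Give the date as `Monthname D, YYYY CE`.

Julian Day Number of the source date = 2413987.
Converting JDN 2413987 to the Gregorian calendar gives 3 March 1897 CE.

March 3, 1897 CE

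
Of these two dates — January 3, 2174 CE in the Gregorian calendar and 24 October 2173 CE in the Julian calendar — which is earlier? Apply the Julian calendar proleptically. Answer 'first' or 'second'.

second

First date → JDN 2515100; second date → JDN 2515043.
JDN 2515043 < JDN 2515100, so the second date is earlier.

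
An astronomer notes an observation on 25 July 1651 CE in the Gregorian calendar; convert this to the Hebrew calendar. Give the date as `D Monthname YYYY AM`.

Both dates share Julian Day Number 2324281; in the Hebrew calendar that is 7 Av 5411 AM.

7 Av 5411 AM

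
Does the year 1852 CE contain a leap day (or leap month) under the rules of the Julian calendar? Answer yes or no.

1852 mod 4 = 0, so it is a leap year in the Julian calendar.

yes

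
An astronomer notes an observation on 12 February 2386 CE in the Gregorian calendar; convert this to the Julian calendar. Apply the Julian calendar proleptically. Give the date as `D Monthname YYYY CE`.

The Julian–Gregorian offset here is 16 days (Julian trailing).
12 February 2386 Gregorian − 16 days → 27 January 2386 Julian.

27 January 2386 CE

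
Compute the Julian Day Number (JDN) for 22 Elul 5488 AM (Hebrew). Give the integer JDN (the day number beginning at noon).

In the Gregorian calendar the same day is 27 August 1728.
JDN 2451545 is 1 January 2000 CE (Gregorian); the target day is −99107 days from there, so JDN = 2352438.

2352438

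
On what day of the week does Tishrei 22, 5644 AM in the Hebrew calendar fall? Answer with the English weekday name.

In the Gregorian calendar this is 23 October 1883 (JDN 2409107).
JDN 2409107 mod 7 = 1, and JDN 0 was a Monday, so this is a Tuesday.

Tuesday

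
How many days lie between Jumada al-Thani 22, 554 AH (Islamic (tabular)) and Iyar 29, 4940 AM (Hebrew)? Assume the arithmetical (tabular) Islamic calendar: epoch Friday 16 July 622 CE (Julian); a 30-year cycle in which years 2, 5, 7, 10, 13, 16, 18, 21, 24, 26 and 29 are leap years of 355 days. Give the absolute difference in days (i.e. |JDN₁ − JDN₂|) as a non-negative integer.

First date → JDN 2144574; second date → JDN 2152199.
The interval is |2144574 − 2152199| = 7625 days.

7625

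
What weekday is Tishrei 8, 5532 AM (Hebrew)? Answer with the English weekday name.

Monday

This is JDN 2368163 (16 September 1771 Gregorian).
JDN 2368163 mod 7 = 0, and JDN 0 was a Monday, so this is a Monday.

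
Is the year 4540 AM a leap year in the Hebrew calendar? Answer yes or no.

Hebrew year 4540 is year 18 of its 19-year Metonic cycle; leap years are at positions 3, 6, 8, 11, 14, 17, 19, so it is a common year (12 months).

no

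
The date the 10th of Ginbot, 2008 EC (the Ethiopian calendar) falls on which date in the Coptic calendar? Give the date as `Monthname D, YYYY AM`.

Julian Day Number of the source date = 2457527.
Converting JDN 2457527 to the Coptic calendar gives 10 Pashons 1732 AM.

Pashons 10, 1732 AM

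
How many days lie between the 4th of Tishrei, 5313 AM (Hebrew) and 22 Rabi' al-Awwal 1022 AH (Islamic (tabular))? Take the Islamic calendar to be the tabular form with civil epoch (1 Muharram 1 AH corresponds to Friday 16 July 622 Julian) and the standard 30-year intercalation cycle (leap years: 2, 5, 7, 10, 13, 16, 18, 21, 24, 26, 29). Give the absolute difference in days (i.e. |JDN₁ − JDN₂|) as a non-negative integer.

JDN of the first date = 2288191.
JDN of the second date = 2310328.
|2310328 − 2288191| = 22137.

22137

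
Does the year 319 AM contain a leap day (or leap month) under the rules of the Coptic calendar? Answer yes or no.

yes

319 mod 4 = 3; in the Coptic calendar a year is leap when year mod 4 = 3, so it is a leap year.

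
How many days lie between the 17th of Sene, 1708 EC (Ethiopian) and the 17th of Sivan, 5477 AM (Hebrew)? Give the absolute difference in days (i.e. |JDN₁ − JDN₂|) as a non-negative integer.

339

First date → JDN 2347989; second date → JDN 2348328.
The interval is |2347989 − 2348328| = 339 days.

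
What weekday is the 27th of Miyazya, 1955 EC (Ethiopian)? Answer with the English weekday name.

Sunday

This is JDN 2438155 (5 May 1963 Gregorian).
JDN 2438155 mod 7 = 6, and JDN 0 was a Monday, so this is a Sunday.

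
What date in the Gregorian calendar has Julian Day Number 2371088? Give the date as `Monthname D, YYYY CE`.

Counting from JDN 2299161 = 15 Oct 1582 gives an offset of 71927 days.

September 19, 1779 CE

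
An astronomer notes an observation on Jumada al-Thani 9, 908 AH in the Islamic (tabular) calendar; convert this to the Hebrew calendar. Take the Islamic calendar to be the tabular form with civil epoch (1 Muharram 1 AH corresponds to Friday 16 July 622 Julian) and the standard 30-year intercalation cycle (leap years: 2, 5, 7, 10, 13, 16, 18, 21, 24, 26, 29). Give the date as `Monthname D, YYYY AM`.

Tevet 11, 5263 AM

The source date corresponds to 20 December 1502 in the proleptic Gregorian calendar (JDN 2270007).
That day falls on 11 Tevet 5263 AM in the Hebrew calendar.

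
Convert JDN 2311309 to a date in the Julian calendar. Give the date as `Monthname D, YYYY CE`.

JDN 2311309 is 18 January 1616 in the Gregorian calendar.
In the Julian calendar that day is January 8, 1616 CE.

January 8, 1616 CE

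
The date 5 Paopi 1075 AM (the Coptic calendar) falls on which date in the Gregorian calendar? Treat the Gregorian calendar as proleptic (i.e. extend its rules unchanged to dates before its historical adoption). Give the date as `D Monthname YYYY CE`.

Julian Day Number of the source date = 2217342.
Converting JDN 2217342 to the Gregorian calendar gives 10 October 1358 CE.

10 October 1358 CE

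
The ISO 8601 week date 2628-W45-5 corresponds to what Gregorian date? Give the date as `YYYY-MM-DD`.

2628-11-07

ISO week 1 of 2628 is the week containing the first Thursday of 2628.
Week 45, day 5 (Friday) lands on 2628-11-07.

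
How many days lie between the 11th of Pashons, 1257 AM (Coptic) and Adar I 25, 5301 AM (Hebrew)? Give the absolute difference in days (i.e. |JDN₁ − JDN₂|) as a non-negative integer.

73

JDN of the first date = 2284034.
JDN of the second date = 2283961.
|2283961 − 2284034| = 73.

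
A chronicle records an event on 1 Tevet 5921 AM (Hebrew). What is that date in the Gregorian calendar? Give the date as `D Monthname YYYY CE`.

30 December 2160 CE

Julian Day Number of the source date = 2510348.
Converting JDN 2510348 to the Gregorian calendar gives 30 December 2160 CE.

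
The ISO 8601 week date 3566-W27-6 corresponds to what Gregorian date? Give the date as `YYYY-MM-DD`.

3566-07-09

ISO week 1 of 3566 is the week containing the first Thursday of 3566.
Week 27, day 6 (Saturday) lands on 3566-07-09.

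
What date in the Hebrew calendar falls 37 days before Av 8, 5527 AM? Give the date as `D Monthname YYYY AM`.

The starting date is JDN 2366658; 2366658 − 37 = 2366621.
JDN 2366621 corresponds to 30 Sivan 5527 AM.

30 Sivan 5527 AM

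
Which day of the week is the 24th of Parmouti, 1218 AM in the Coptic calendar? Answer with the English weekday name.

Tuesday

This is JDN 2269772 (29 April 1502 Gregorian).
Since JDN mod 7 = 1 (0 = Monday), the day is Tuesday.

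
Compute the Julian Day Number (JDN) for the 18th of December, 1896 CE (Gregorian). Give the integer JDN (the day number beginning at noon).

2413912

JDN 2299161 is 15 October 1582 CE (Gregorian); the target day is +114751 days from there, so JDN = 2413912.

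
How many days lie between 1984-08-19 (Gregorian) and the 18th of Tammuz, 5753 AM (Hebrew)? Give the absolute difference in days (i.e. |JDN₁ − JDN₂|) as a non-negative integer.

First date → JDN 2445932; second date → JDN 2449176.
The interval is |2445932 − 2449176| = 3244 days.

3244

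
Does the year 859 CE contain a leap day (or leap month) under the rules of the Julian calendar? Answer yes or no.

859 mod 4 = 3, so it is a common year in the Julian calendar.

no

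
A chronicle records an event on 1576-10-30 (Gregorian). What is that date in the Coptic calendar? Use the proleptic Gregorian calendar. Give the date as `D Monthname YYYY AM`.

Julian Day Number of the source date = 2296985.
Converting JDN 2296985 to the Coptic calendar gives 23 Paopi 1293 AM.

23 Paopi 1293 AM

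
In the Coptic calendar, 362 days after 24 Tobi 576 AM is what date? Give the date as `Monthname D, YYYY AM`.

Tobi 21, 577 AM

JDN of 24 Tobi 576 AM = 2035192.
2035192 + 362 = 2035554.
JDN 2035554 in the Coptic calendar is Tobi 21, 577 AM.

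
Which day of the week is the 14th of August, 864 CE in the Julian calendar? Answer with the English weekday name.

Equivalently 18 August 864 Gregorian, JDN 2036860.
Since JDN mod 7 = 0 (0 = Monday), the day is Monday.

Monday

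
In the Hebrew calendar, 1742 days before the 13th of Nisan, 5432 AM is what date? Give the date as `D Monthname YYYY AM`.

12 Tammuz 5427 AM

JDN of the 13th of Nisan, 5432 AM = 2331846.
2331846 − 1742 = 2330104.
JDN 2330104 in the Hebrew calendar is 12 Tammuz 5427 AM.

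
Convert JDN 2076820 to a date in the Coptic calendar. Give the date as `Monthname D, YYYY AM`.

JDN 2076820 is 14 January 974 in the proleptic Gregorian calendar.
In the Coptic calendar that day is Tobi 14, 690 AM.

Tobi 14, 690 AM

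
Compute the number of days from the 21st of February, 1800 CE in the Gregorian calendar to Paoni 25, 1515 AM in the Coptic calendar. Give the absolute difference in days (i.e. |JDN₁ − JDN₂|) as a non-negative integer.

236

JDN of the first date = 2378548.
JDN of the second date = 2378312.
|2378312 − 2378548| = 236.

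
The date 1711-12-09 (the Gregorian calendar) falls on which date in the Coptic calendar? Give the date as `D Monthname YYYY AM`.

1 Koiak 1428 AM

Both dates share Julian Day Number 2346332; in the Coptic calendar that is 1 Koiak 1428 AM.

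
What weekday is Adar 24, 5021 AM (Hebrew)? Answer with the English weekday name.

Friday

Equivalently 4 March 1261 Gregorian, JDN 2181694.
Since JDN mod 7 = 4 (0 = Monday), the day is Friday.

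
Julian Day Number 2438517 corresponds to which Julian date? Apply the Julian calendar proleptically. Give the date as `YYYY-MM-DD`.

The Gregorian equivalent of JDN 2438517 is 1 May 1964.
In the Julian calendar that day is 1964-04-18.

1964-04-18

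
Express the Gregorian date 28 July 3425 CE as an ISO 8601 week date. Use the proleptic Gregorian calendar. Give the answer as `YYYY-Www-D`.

The weekday is Thursday (ISO weekday 4).
That Thursday belongs to ISO week 30 of ISO year 3425.

3425-W30-4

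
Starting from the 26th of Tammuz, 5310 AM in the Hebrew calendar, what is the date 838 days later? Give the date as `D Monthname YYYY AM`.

7 Cheshvan 5313 AM

The starting date is JDN 2287386; 2287386 + 838 = 2288224.
JDN 2288224 corresponds to 7 Cheshvan 5313 AM.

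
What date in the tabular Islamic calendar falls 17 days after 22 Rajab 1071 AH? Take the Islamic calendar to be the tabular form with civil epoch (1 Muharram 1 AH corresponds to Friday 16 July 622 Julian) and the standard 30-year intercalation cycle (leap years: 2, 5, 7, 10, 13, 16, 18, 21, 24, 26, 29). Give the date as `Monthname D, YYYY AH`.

Sha'ban 9, 1071 AH

The starting date is JDN 2327810; 2327810 + 17 = 2327827.
JDN 2327827 corresponds to Sha'ban 9, 1071 AH.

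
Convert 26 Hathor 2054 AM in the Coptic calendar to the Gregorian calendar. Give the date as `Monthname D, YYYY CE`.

December 8, 2337 CE

Both dates share Julian Day Number 2574973; in the Gregorian calendar that is 8 December 2337 CE.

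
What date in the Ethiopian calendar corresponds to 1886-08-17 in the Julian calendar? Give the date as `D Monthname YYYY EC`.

24 Nehase 1878 EC

The source date corresponds to 29 August 1886 in the Gregorian calendar (JDN 2410148).
That day falls on 24 Nehase 1878 EC in the Ethiopian calendar.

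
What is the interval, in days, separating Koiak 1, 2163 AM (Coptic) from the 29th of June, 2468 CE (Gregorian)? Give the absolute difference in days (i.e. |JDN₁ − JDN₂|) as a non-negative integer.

7869

JDN of the first date = 2614790.
JDN of the second date = 2622659.
|2622659 − 2614790| = 7869.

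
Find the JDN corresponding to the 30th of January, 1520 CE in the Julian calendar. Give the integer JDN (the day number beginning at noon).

In the proleptic Gregorian calendar the same day is 9 February 1520.
JDN 2400001 is 17 November 1858 CE (Gregorian), MJD 0; the target day is −123734 days from there, so JDN = 2276267.

2276267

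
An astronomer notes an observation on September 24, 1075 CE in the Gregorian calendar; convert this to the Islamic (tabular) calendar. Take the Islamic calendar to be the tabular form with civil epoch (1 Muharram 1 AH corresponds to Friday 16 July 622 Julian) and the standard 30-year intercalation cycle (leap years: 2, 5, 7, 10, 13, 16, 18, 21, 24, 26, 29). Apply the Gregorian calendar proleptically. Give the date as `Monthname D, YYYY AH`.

Both dates share Julian Day Number 2113962; in the tabular Islamic calendar that is 4 Safar 468 AH.

Safar 4, 468 AH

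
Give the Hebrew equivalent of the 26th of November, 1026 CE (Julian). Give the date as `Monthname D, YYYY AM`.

Both dates share Julian Day Number 2096134; in the Hebrew calendar that is 14 Kislev 4787 AM.

Kislev 14, 4787 AM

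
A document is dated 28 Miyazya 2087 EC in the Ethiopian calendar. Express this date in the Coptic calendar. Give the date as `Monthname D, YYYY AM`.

Parmouti 28, 1811 AM

Julian Day Number of the source date = 2486369.
Converting JDN 2486369 to the Coptic calendar gives 28 Parmouti 1811 AM.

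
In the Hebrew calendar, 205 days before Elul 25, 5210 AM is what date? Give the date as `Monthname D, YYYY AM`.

Shevat 27, 5210 AM

Counting 205 days back from JDN 2250915 reaches JDN 2250710, which is Shevat 27, 5210 AM.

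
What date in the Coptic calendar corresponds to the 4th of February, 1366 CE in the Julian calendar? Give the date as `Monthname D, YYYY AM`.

Meshir 10, 1082 AM

Julian Day Number of the source date = 2220024.
Converting JDN 2220024 to the Coptic calendar gives 10 Meshir 1082 AM.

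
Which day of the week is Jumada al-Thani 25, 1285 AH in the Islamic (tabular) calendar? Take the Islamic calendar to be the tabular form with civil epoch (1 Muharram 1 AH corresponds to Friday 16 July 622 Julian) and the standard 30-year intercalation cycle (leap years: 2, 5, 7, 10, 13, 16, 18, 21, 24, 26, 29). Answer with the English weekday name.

In the Gregorian calendar this is 13 October 1868 (JDN 2403619).
2403619 ≡ 1 (mod 7); counting from Monday = 0 gives Tuesday.

Tuesday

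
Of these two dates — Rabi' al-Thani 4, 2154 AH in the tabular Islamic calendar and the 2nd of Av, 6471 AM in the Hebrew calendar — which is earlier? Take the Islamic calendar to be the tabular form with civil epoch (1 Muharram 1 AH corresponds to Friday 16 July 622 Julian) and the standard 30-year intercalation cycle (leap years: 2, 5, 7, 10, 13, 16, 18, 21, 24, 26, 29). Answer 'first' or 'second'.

second

First date → JDN 2711483; second date → JDN 2711451.
JDN 2711451 < JDN 2711483, so the second date is earlier.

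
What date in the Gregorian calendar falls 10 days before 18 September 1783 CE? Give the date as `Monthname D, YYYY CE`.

Counting 10 days back from JDN 2372548 reaches JDN 2372538, which is September 8, 1783 CE.

September 8, 1783 CE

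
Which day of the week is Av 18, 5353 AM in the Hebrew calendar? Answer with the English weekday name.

Monday

Equivalently 16 August 1593 Gregorian, JDN 2303119.
JDN 2303119 mod 7 = 0, and JDN 0 was a Monday, so this is a Monday.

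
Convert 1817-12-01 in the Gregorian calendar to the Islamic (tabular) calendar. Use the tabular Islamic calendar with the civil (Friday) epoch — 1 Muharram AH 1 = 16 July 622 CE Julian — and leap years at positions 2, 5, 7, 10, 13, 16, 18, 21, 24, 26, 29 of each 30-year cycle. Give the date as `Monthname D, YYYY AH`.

Muharram 21, 1233 AH

Both dates share Julian Day Number 2385040; in the tabular Islamic calendar that is 21 Muharram 1233 AH.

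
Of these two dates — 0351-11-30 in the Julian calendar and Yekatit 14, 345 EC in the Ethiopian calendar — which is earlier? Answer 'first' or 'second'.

first

Converting both to JDN: 1849594 vs 1850030; the smaller is the first.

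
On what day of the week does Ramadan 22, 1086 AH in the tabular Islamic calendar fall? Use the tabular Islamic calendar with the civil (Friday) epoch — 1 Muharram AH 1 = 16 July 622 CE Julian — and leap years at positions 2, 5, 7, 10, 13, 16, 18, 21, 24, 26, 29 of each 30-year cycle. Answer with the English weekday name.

Tuesday

This is JDN 2333185 (10 December 1675 Gregorian).
Since JDN mod 7 = 1 (0 = Monday), the day is Tuesday.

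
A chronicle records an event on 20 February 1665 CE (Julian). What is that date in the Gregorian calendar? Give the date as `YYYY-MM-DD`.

The Julian–Gregorian offset here is 10 days (Julian trailing).
20 February 1665 Julian + 10 days → 2 March 1665 Gregorian.

1665-03-02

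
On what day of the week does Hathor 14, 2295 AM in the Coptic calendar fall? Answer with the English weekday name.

In the Gregorian calendar this is 27 November 2578 (JDN 2662986).
Since JDN mod 7 = 4 (0 = Monday), the day is Friday.

Friday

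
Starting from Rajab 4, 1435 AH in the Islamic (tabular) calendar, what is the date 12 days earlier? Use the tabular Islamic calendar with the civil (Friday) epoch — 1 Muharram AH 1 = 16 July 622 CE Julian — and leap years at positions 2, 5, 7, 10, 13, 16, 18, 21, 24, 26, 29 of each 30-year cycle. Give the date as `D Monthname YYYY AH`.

JDN of Rajab 4, 1435 AH = 2456782.
2456782 − 12 = 2456770.
JDN 2456770 in the tabular Islamic calendar is 21 Jumada al-Thani 1435 AH.

21 Jumada al-Thani 1435 AH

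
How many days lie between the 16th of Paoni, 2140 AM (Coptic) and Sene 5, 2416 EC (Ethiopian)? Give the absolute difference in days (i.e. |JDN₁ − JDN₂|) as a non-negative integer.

11

First date → JDN 2606585; second date → JDN 2606574.
The interval is |2606585 − 2606574| = 11 days.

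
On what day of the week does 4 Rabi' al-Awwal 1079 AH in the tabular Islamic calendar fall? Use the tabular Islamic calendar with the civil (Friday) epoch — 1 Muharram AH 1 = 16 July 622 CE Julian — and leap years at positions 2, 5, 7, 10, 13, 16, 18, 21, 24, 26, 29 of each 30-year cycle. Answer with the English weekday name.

Sunday

Equivalently 12 August 1668 Gregorian, JDN 2330509.
JDN 2330509 mod 7 = 6, and JDN 0 was a Monday, so this is a Sunday.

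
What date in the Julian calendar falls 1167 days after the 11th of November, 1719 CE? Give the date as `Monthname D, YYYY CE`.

January 21, 1723 CE

Counting 1167 days forward from JDN 2349237 reaches JDN 2350404, which is January 21, 1723 CE.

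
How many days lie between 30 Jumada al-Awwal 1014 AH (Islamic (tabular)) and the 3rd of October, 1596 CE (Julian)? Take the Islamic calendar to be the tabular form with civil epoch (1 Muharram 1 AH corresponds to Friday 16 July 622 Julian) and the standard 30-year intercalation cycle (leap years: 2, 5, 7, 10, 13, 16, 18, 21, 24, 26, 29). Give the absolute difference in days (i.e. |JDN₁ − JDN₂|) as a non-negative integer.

3287

JDN of the first date = 2307560.
JDN of the second date = 2304273.
|2304273 − 2307560| = 3287.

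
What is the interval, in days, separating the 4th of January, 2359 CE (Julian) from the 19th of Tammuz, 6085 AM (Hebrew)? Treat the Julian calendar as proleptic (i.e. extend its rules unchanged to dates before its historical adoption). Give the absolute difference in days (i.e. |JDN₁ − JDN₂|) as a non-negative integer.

First date → JDN 2582686; second date → JDN 2570431.
The interval is |2582686 − 2570431| = 12255 days.

12255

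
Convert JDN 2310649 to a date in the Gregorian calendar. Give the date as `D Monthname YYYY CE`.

JDN 2451545 is 1 Jan 2000; 2310649 is −140896 days from there.

29 March 1614 CE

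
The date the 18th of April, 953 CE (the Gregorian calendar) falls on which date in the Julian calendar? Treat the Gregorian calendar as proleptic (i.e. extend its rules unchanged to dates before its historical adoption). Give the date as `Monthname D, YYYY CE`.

April 13, 953 CE

At this point the Julian calendar is 5 days behind the Gregorian.
18 April 953 Gregorian − 5 days → 13 April 953 Julian.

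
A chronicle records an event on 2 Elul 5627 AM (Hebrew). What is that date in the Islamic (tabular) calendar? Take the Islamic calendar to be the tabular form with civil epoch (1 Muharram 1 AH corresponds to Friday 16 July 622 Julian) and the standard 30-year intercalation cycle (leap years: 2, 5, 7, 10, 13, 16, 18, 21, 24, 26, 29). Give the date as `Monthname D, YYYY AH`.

Both dates share Julian Day Number 2403212; in the tabular Islamic calendar that is 3 Jumada al-Awwal 1284 AH.

Jumada al-Awwal 3, 1284 AH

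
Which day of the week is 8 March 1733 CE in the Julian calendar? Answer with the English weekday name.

Thursday

Equivalently 19 March 1733 Gregorian, JDN 2354103.
2354103 ≡ 3 (mod 7); counting from Monday = 0 gives Thursday.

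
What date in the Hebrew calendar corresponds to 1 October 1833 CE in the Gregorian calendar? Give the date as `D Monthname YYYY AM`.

18 Tishrei 5594 AM

Both dates share Julian Day Number 2390823; in the Hebrew calendar that is 18 Tishrei 5594 AM.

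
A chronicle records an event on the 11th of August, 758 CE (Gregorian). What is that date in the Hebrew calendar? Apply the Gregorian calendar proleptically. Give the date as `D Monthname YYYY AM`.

27 Av 4518 AM

Julian Day Number of the source date = 1998136.
Converting JDN 1998136 to the Hebrew calendar gives 27 Av 4518 AM.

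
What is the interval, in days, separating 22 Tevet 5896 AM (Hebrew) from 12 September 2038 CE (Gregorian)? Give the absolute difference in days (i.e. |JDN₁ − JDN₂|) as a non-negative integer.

JDN of the first date = 2501214.
JDN of the second date = 2465679.
|2465679 − 2501214| = 35535.

35535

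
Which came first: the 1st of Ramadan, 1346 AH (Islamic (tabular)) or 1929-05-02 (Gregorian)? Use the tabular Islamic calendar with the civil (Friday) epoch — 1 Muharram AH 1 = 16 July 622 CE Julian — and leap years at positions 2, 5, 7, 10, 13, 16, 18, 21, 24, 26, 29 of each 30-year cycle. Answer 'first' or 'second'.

first

Converting both to JDN: 2425299 vs 2425734; the smaller is the first.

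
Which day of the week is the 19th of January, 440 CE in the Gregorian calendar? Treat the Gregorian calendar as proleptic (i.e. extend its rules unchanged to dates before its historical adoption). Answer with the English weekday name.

Thursday

Since JDN mod 7 = 3 (0 = Monday), the day is Thursday.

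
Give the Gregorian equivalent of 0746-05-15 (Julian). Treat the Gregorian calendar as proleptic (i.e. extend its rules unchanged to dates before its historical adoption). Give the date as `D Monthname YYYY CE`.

19 May 746 CE

For dates in this range the Gregorian date is 4 days ahead of the Julian.
15 May 746 Julian + 4 days → 19 May 746 Gregorian.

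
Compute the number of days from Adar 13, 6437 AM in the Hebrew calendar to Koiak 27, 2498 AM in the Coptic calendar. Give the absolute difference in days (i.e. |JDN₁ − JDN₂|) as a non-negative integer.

First date → JDN 2698883; second date → JDN 2737175.
The interval is |2698883 − 2737175| = 38292 days.

38292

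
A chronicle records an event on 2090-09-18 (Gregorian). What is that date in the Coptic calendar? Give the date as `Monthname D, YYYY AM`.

Thout 8, 1807 AM

Julian Day Number of the source date = 2484678.
Converting JDN 2484678 to the Coptic calendar gives 8 Thout 1807 AM.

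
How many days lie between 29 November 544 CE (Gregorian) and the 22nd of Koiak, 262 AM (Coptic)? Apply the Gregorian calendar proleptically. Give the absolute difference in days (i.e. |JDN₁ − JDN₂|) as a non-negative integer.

386

First date → JDN 1920085; second date → JDN 1920471.
The interval is |1920085 − 1920471| = 386 days.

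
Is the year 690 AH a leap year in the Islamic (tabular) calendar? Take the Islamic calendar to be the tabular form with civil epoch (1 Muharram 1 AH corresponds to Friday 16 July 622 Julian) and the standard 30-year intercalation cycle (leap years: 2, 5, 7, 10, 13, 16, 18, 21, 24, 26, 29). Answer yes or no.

Year 690 AH is year 30 of its 30-year cycle; leap positions are 2, 5, 7, 10, 13, 16, 18, 21, 24, 26, 29, so it is a common year (354 days).

no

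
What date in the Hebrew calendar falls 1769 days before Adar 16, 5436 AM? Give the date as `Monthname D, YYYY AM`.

Counting 1769 days back from JDN 2333267 reaches JDN 2331498, which is Iyar 18, 5431 AM.

Iyar 18, 5431 AM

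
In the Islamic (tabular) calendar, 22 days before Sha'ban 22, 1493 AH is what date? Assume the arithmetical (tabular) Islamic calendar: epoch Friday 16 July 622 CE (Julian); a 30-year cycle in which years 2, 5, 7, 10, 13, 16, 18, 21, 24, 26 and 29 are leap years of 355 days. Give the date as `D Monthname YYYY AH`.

30 Rajab 1493 AH

JDN of Sha'ban 22, 1493 AH = 2477383.
2477383 − 22 = 2477361.
JDN 2477361 in the tabular Islamic calendar is 30 Rajab 1493 AH.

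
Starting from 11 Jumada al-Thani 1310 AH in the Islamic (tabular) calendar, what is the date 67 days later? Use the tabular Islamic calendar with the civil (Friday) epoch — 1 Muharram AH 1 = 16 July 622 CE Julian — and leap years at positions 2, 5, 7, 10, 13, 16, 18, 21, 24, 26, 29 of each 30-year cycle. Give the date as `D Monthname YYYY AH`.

The starting date is JDN 2412464; 2412464 + 67 = 2412531.
JDN 2412531 corresponds to 19 Sha'ban 1310 AH.

19 Sha'ban 1310 AH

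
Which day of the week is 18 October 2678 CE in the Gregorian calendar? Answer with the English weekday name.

Friday

2699470 ≡ 4 (mod 7); counting from Monday = 0 gives Friday.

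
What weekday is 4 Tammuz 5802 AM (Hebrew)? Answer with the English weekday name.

Sunday

In the Gregorian calendar this is 22 June 2042 (JDN 2467058).
2467058 ≡ 6 (mod 7); counting from Monday = 0 gives Sunday.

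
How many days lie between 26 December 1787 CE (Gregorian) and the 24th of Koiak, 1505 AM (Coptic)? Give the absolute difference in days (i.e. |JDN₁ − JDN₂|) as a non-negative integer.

371

JDN of the first date = 2374108.
JDN of the second date = 2374479.
|2374479 − 2374108| = 371.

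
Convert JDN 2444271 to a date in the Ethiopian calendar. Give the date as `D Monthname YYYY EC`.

23 Tir 1972 EC

The Gregorian equivalent of JDN 2444271 is 1 February 1980.
In the Ethiopian calendar that day is 23 Tir 1972 EC.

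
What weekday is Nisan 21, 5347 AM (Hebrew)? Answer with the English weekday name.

Wednesday

This is JDN 2300818 (29 April 1587 Gregorian).
Since JDN mod 7 = 2 (0 = Monday), the day is Wednesday.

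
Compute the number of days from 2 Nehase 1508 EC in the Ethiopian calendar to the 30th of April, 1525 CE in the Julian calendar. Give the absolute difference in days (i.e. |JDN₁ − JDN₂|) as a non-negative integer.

First date → JDN 2274984; second date → JDN 2278184.
The interval is |2274984 − 2278184| = 3200 days.

3200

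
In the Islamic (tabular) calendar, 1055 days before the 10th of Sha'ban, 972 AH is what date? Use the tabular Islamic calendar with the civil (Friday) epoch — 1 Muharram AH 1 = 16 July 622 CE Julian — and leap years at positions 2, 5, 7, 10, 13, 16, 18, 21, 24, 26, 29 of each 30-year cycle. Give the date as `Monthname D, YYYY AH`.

JDN of the 10th of Sha'ban, 972 AH = 2292746.
2292746 − 1055 = 2291691.
JDN 2291691 in the tabular Islamic calendar is Sha'ban 18, 969 AH.

Sha'ban 18, 969 AH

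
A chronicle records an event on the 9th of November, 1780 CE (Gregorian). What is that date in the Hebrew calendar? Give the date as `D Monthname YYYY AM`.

Julian Day Number of the source date = 2371505.
Converting JDN 2371505 to the Hebrew calendar gives 11 Cheshvan 5541 AM.

11 Cheshvan 5541 AM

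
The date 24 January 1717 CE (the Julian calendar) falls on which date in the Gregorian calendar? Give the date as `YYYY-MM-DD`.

1717-02-04

The Julian–Gregorian offset here is 11 days (Julian trailing).
24 January 1717 Julian + 11 days → 4 February 1717 Gregorian.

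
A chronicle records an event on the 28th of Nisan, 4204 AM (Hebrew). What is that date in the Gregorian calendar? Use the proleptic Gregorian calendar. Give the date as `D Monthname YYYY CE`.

Both dates share Julian Day Number 1883322; in the Gregorian calendar that is 4 April 444 CE.

4 April 444 CE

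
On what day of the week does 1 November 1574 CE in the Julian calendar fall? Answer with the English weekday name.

Monday

This is JDN 2296266 (11 November 1574 Gregorian).
2296266 ≡ 0 (mod 7); counting from Monday = 0 gives Monday.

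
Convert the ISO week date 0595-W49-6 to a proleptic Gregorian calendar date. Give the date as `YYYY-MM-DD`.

0595-12-05

ISO week 1 of 595 is the week containing the first Thursday of 595.
Week 49, day 6 (Saturday) lands on 0595-12-05.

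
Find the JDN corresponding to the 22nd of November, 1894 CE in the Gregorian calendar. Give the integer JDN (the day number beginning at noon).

JDN 2299161 is 15 October 1582 CE (Gregorian); the target day is +113994 days from there, so JDN = 2413155.

2413155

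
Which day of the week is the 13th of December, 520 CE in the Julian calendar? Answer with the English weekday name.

In the proleptic Gregorian calendar this is 15 December 520 (JDN 1911335).
Since JDN mod 7 = 6 (0 = Monday), the day is Sunday.

Sunday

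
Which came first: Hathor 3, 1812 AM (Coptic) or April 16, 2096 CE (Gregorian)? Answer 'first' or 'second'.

The two dates have Julian Day Numbers 2486560 and 2486715 respectively.
Since 2486560 < 2486715, the first date comes first.

first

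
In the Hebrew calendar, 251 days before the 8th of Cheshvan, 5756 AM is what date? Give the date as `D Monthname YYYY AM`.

23 Adar I 5755 AM

JDN of the 8th of Cheshvan, 5756 AM = 2450023.
2450023 − 251 = 2449772.
JDN 2449772 in the Hebrew calendar is 23 Adar I 5755 AM.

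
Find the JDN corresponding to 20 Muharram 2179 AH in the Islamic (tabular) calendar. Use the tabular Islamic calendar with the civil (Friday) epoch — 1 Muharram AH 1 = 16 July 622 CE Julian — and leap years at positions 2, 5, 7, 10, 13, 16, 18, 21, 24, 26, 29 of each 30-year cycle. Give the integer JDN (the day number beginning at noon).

2720270

Equivalently 30 September 2735 (Gregorian).
JDN 2400001 is 17 November 1858 CE (Gregorian), MJD 0; the target day is +320269 days from there, so JDN = 2720270.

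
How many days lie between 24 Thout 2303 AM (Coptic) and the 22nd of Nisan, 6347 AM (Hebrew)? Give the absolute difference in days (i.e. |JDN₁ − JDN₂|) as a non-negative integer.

First date → JDN 2665858; second date → JDN 2666053.
The interval is |2665858 − 2666053| = 195 days.

195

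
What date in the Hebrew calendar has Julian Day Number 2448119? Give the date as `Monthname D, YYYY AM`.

Av 24, 5750 AM

JDN 2448119 is 15 August 1990 in the Gregorian calendar.
In the Hebrew calendar that day is Av 24, 5750 AM.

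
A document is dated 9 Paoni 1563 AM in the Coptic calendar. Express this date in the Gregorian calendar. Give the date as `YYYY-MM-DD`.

1847-06-15

Julian Day Number of the source date = 2395828.
Converting JDN 2395828 to the Gregorian calendar gives 15 June 1847 CE.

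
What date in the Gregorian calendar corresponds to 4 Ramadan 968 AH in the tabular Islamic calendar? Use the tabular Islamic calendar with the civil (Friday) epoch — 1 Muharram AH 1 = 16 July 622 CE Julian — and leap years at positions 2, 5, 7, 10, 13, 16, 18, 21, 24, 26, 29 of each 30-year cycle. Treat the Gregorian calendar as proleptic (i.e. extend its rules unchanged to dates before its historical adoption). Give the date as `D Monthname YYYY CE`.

29 May 1561 CE

Julian Day Number of the source date = 2291352.
Converting JDN 2291352 to the Gregorian calendar gives 29 May 1561 CE.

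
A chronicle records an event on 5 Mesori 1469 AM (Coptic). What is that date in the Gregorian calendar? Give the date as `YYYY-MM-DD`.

Both dates share Julian Day Number 2361551; in the Gregorian calendar that is 9 August 1753 CE.

1753-08-09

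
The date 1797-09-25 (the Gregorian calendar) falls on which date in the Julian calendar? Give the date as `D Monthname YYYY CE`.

The Julian–Gregorian offset here is 11 days (Julian trailing).
25 September 1797 Gregorian − 11 days → 14 September 1797 Julian.

14 September 1797 CE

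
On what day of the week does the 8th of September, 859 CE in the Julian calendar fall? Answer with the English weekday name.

Friday

This is JDN 2035058 (12 September 859 Gregorian).
Since JDN mod 7 = 4 (0 = Monday), the day is Friday.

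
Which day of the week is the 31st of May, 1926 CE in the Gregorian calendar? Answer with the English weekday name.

Monday

Since JDN mod 7 = 0 (0 = Monday), the day is Monday.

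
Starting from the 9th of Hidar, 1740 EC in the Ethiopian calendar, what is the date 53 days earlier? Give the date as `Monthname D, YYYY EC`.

Meskerem 16, 1740 EC

JDN of the 9th of Hidar, 1740 EC = 2359459.
2359459 − 53 = 2359406.
JDN 2359406 in the Ethiopian calendar is Meskerem 16, 1740 EC.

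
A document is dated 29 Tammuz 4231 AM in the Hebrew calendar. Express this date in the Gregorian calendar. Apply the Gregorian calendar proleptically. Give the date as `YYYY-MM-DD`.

Julian Day Number of the source date = 1893275.
Converting JDN 1893275 to the Gregorian calendar gives 5 July 471 CE.

0471-07-05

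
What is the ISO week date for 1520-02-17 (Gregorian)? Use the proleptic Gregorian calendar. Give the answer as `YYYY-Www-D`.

1520-W08-2

The weekday is Tuesday (ISO weekday 2).
That Tuesday belongs to ISO week 8 of ISO year 1520.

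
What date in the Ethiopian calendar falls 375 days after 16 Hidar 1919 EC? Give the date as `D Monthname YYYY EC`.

25 Hidar 1920 EC

JDN of 16 Hidar 1919 EC = 2424845.
2424845 + 375 = 2425220.
JDN 2425220 in the Ethiopian calendar is 25 Hidar 1920 EC.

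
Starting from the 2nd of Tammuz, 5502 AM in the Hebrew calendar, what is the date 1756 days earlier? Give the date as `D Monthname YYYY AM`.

16 Elul 5497 AM

JDN of the 2nd of Tammuz, 5502 AM = 2357497.
2357497 − 1756 = 2355741.
JDN 2355741 in the Hebrew calendar is 16 Elul 5497 AM.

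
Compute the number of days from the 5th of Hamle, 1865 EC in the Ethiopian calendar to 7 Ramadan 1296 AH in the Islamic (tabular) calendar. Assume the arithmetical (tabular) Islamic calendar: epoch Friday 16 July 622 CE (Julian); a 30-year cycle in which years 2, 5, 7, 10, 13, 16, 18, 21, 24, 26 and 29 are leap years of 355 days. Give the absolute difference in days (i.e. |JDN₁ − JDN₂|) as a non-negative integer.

2236

First date → JDN 2405351; second date → JDN 2407587.
The interval is |2405351 − 2407587| = 2236 days.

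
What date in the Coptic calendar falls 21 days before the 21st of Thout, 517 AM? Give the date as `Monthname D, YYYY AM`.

Pi Kogi Enavot 5, 516 AM

JDN of the 21st of Thout, 517 AM = 2013519.
2013519 − 21 = 2013498.
JDN 2013498 in the Coptic calendar is Pi Kogi Enavot 5, 516 AM.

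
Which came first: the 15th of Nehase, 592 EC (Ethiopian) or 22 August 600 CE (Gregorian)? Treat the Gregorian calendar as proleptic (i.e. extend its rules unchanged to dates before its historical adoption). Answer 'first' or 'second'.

first

Converting both to JDN: 1940428 vs 1940439; the smaller is the first.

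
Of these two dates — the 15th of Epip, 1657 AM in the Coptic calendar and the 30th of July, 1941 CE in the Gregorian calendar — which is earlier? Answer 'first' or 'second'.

first

Converting both to JDN: 2430198 vs 2430206; the smaller is the first.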